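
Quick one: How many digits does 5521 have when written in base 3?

5521 in base 3 is 21120111, which has 8 digits.

8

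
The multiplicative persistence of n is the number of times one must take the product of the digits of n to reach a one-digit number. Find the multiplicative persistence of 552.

2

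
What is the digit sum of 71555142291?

42

7+1+5+5+5+1+4+2+2+9+1 = 42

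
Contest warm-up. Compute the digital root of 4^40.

The digital root of n equals n mod 9 (or 9 when 9 | n), so we need 4^40 mod 9.
4^40 ≡ 4 (mod 9), so the digital root is 4.

4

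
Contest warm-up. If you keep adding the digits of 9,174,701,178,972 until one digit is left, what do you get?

9

9+1+7+4+7+0+1+1+7+8+9+7+2 = 63
6+3 = 9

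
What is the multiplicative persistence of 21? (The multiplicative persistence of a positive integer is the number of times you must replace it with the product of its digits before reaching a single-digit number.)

1

21 → 2 (1 step)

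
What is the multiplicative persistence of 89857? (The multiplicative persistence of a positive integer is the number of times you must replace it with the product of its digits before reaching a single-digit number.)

89857 → 20160 → 0 (2 steps)

2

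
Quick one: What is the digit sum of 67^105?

67^105 = 546832456456029947668461655253104786286153035711146325992388476248954413492909180316661066423625079453309521685725555863796530429282786336572947024337922374209165754915613613020404691191411107
Sum of its 192 digits: 838.

838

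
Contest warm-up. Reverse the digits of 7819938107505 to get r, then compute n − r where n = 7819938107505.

Reverse of 7819938107505 is 5057018399187.
7819938107505 − 5057018399187 = 2762919708318

2762919708318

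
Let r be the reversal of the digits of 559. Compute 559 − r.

-396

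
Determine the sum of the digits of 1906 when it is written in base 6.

16

1906 in base 6 is 12454.
Digit sum: 1+2+4+5+4 = 16.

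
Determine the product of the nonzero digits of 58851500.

5×8×8×5×1×5 = 8000

8000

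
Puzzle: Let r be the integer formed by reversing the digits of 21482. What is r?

Reversing 21482 gives 28412.

28412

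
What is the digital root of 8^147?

The digital root of n equals n mod 9 (or 9 when 9 | n), so we need 8^147 mod 9.
8^147 ≡ 8 (mod 9), so the digital root is 8.

8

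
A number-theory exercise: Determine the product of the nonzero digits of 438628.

4×3×8×6×2×8 = 9216

9216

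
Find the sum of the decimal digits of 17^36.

199

17^36 = 197770344305988984840145602058543169130838081
Sum of its 45 digits: 199.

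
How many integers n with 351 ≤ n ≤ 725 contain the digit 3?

109

The integers in [351, 725] that contain the digit 3: 351, 352, 353, 354, 355, 356, …, 713, 723.
109 qualify.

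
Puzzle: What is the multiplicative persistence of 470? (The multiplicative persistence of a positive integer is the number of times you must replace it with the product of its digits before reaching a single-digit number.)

470 → 0 (1 step)

1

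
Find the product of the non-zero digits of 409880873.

387072

4×9×8×8×8×7×3 = 387072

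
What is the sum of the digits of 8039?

8+0+3+9 = 20

20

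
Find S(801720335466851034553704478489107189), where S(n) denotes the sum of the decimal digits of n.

156

8+0+1+7+2+0+3+3+5+4+6+6+8+5+1+0+3+4+5+5+3+7+0+4+4+7+8+4+8+9+1+0+7+1+8+9 = 156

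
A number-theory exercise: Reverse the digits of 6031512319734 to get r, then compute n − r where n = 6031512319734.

Reverse of 6031512319734 is 4379132151306.
6031512319734 − 4379132151306 = 1652380168428

1652380168428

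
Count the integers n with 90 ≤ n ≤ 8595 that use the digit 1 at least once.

The integers in [90, 8595] that use the digit 1 at least once: 91, 100, 101, 102, 103, 104, …, 8581, 8591.
3074 qualify.

3074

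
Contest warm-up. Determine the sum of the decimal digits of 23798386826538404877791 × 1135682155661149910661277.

176

23798386826538404877791 × 1135682155661149910661277 = 27027403252421048166120572361592917411180999107
Sum of its 47 digits: 176.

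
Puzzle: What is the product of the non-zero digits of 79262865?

362880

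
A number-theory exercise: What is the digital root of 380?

3+8+0 = 11
1+1 = 2

2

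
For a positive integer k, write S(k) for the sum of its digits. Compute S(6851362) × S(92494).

S(6851362) = 6+8+5+1+3+6+2 = 31.
S(92494) = 9+2+4+9+4 = 28.
31 · 28 = 868.

868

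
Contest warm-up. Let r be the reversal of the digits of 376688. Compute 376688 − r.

-509985

Reverse of 376688 is 886673.
376688 − 886673 = -509985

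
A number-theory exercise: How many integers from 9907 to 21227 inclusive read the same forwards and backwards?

114

The integers in [9907, 21227] that read the same forwards and backwards: 9999, 10001, 10101, 10201, 10301, 10401, …, 21112, 21212.
114 qualify.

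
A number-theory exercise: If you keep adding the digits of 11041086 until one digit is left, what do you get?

3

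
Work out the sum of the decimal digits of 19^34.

172

19^34 = 30034640110980377619945846078500632729311721
Sum of its 44 digits: 172.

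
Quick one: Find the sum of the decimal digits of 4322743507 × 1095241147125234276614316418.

190

4322743507 × 1095241147125234276614316418 = 4734446557334838185088378239152997926
Sum of its 37 digits: 190.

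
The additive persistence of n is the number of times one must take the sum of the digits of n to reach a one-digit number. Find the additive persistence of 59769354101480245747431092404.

3

59769354101480245747431092404 → 118 → 10 → 1 (3 steps)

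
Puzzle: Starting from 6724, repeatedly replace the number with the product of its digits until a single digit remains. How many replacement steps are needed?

4

6724 → 336 → 54 → 20 → 0 (4 steps)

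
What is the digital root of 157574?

1+5+7+5+7+4 = 29
2+9 = 11
1+1 = 2

2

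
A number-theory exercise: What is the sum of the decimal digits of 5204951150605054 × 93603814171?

103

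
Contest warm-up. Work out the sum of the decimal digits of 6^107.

405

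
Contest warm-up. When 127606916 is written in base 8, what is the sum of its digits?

31

127606916 in base 8 is 746620204.
Digit sum: 7+4+6+6+2+0+2+0+4 = 31.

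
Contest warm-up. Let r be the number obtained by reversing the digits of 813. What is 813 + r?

1131

Reverse of 813 is 318.
813 + 318 = 1131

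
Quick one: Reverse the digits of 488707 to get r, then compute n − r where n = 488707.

Reverse of 488707 is 707884.
488707 − 707884 = -219177

-219177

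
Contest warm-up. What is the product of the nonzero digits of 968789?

217728

9×6×8×7×8×9 = 217728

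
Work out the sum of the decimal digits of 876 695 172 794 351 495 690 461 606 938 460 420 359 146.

200

8+7+6+6+9+5+1+7+2+7+9+4+3+5+1+4+9+5+6+9+0+4+6+1+6+0+6+9+3+8+4+6+0+4+2+0+3+5+9+1+4+6 = 200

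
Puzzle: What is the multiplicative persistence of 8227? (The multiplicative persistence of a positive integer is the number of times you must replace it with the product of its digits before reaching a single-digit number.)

8227 → 224 → 16 → 6 (3 steps)

3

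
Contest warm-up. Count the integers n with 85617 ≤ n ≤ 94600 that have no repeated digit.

2678

The integers in [85617, 94600] that have no repeated digit: 85617, 85619, 85620, 85621, 85623, 85624, …, 94586, 94587.
2678 qualify.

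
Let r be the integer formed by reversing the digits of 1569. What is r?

9651

Reversing 1569 gives 9651.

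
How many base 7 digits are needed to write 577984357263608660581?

25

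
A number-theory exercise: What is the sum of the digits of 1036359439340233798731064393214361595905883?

187

1+0+3+6+3+5+9+4+3+9+3+4+0+2+3+3+7+9+8+7+3+1+0+6+4+3+9+3+2+1+4+3+6+1+5+9+5+9+0+5+8+8+3 = 187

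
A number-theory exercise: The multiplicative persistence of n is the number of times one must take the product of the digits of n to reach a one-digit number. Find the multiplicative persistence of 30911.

1

30911 → 0 (1 step)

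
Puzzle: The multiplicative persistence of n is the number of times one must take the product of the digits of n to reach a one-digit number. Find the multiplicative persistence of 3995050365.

3995050365 → 0 (1 step)

1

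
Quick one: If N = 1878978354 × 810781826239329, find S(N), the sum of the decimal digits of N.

90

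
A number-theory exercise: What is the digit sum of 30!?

30! = 265252859812191058636308480000000
Sum of its 33 digits: 117.

117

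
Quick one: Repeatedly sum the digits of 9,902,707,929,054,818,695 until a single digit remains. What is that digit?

9+9+0+2+7+0+7+9+2+9+0+5+4+8+1+8+6+9+5 = 100
1+0+0 = 1

1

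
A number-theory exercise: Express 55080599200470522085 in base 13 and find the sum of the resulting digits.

97

55080599200470522085 in base 13 is 64A121683614C5B944.
Digit sum: 6+4+10+1+2+1+6+8+3+6+1+4+12+5+11+9+4+4 = 97.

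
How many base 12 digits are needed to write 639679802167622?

639679802167622 in base 12 is 5B8B2293576A32, which has 14 digits.

14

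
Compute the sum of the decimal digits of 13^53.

13^53 = 109395050288514219040366056833567359441133418834382438145053
Sum of its 60 digits: 241.

241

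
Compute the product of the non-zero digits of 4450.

4×4×5 = 80

80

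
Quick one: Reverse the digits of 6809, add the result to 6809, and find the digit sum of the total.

Reversal of 6809 is 9086; 6809 + 9086 = 15895.
Digit sum of 15895: 1+5+8+9+5 = 28.

28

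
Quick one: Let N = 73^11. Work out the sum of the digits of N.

73^11 = 313726685568359708377
Sum of its 21 digits: 109.

109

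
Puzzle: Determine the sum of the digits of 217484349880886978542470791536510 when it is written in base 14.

194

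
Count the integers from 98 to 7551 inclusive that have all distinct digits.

The integers in [98, 7551] that have all distinct digits: 98, 102, 103, 104, 105, 106, …, 7548, 7549.
3988 qualify.

3988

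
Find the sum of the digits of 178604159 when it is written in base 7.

41

178604159 in base 7 is 4266052556.
Digit sum: 4+2+6+6+0+5+2+5+5+6 = 41.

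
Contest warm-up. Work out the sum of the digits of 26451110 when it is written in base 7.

26451110 in base 7 is 440554640.
Digit sum: 4+4+0+5+5+4+6+4+0 = 32.

32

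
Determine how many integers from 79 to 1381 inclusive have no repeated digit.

The integers in [79, 1381] that have no repeated digit: 79, 80, 81, 82, 83, 84, …, 1379, 1380.
822 qualify.

822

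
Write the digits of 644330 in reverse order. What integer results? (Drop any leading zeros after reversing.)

Reversing 644330 gives 33446.

33446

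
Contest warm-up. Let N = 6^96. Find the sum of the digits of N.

342

6^96 = 504103876157462118901767181449118688686067677834070116931382690099920633856
Sum of its 75 digits: 342.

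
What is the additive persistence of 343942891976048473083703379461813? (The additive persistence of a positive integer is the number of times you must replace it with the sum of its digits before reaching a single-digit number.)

3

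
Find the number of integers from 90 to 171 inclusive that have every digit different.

The integers in [90, 171] that have every digit different: 90, 91, 92, 93, 94, 95, …, 169, 170.
58 qualify.

58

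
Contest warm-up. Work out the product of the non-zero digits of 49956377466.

205752960

4×9×9×5×6×3×7×7×4×6×6 = 205752960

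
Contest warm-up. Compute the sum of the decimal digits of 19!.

45

19! = 121645100408832000
Sum of its 18 digits: 45.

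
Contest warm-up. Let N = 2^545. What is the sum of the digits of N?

2^545 = 115172193140305827399949785796761135587064246228529065807379342658863042065190089480167441564259605943037975312218134915154131611020654072038617988630148194691448832
Sum of its 165 digits: 716.

716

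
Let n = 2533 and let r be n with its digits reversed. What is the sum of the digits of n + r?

26

Reversal of 2533 is 3352; 2533 + 3352 = 5885.
Digit sum of 5885: 5+8+8+5 = 26.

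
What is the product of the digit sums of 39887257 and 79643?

1421

S(39887257) = 3+9+8+8+7+2+5+7 = 49.
S(79643) = 7+9+6+4+3 = 29.
49 · 29 = 1421.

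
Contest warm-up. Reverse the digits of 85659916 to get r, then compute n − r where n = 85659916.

23664258

Reverse of 85659916 is 61995658.
85659916 − 61995658 = 23664258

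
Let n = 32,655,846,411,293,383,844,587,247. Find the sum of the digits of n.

3+2+6+5+5+8+4+6+4+1+1+2+9+3+3+8+3+8+4+4+5+8+7+2+4+7 = 122

122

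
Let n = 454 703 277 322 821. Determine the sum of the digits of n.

57

4+5+4+7+0+3+2+7+7+3+2+2+8+2+1 = 57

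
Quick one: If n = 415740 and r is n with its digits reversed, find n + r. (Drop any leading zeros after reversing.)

463254

Reverse of 415740 is 47514.
415740 + 47514 = 463254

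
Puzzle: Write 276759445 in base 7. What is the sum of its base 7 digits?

37

276759445 in base 7 is 6600262564.
Digit sum: 6+6+0+0+2+6+2+5+6+4 = 37.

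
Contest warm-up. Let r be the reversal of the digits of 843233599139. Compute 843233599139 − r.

-88761733209

Reverse of 843233599139 is 931995332348.
843233599139 − 931995332348 = -88761733209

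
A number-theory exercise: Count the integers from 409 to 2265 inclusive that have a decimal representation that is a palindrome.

72

The integers in [409, 2265] that have a decimal representation that is a palindrome: 414, 424, 434, 444, 454, 464, …, 2112, 2222.
72 qualify.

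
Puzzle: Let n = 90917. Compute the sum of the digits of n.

26

9+0+9+1+7 = 26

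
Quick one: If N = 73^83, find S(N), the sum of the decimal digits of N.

73^83 = 45268634033651390055938773929758873992164981297731912450685679766349037290327584903722145853267790546953337653909842713695682225704240218823601173550958617
Sum of its 155 digits: 730.

730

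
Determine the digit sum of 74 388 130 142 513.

50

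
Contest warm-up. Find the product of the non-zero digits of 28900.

2×8×9 = 144

144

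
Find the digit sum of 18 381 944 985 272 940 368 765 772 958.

157

1+8+3+8+1+9+4+4+9+8+5+2+7+2+9+4+0+3+6+8+7+6+5+7+7+2+9+5+8 = 157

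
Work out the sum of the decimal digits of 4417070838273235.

4+4+1+7+0+7+0+8+3+8+2+7+3+2+3+5 = 64

64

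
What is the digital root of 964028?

2

9+6+4+0+2+8 = 29
2+9 = 11
1+1 = 2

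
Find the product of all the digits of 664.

144

6×6×4 = 144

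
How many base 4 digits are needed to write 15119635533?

17

15119635533 in base 4 is 32011030311101031, which has 17 digits.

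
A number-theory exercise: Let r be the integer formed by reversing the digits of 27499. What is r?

Reversing 27499 gives 99472.

99472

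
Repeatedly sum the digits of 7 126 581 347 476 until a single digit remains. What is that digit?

7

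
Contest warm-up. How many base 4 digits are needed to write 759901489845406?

25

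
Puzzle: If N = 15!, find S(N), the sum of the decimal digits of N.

15! = 1307674368000
Sum of its 13 digits: 45.

45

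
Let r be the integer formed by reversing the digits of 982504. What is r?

Reversing 982504 gives 405289.

405289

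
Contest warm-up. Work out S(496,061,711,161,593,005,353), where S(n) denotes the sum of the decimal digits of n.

76

4+9+6+0+6+1+7+1+1+1+6+1+5+9+3+0+0+5+3+5+3 = 76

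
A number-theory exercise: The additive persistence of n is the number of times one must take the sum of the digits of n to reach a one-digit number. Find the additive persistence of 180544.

2

180544 → 22 → 4 (2 steps)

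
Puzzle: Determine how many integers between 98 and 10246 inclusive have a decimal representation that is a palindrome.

The integers in [98, 10246] that have a decimal representation that is a palindrome: 99, 101, 111, 121, 131, 141, …, 10101, 10201.
184 qualify.

184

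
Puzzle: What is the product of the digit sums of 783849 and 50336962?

1326

S(783849) = 7+8+3+8+4+9 = 39.
S(50336962) = 5+0+3+3+6+9+6+2 = 34.
39 · 34 = 1326.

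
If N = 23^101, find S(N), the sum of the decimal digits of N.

623

23^101 = 342382404646349906057205801490874347335703752037431479791270728812115965406404621099504973295378976497369961620127288149768965118187148023
Sum of its 138 digits: 623.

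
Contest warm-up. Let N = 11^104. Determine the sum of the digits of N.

490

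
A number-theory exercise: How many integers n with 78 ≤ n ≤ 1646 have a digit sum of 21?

The integers in [78, 1646] that have a digit sum of 21: 399, 489, 498, 579, 588, 597, …, 1587, 1596.
38 qualify.

38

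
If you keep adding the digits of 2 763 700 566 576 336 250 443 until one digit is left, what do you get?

9

2+7+6+3+7+0+0+5+6+6+5+7+6+3+3+6+2+5+0+4+4+3 = 90
9+0 = 9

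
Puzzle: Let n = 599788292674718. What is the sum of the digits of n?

92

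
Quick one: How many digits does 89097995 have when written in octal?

9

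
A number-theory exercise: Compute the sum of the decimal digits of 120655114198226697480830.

98

1+2+0+6+5+5+1+1+4+1+9+8+2+2+6+6+9+7+4+8+0+8+3+0 = 98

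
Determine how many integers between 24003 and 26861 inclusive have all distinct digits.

The integers in [24003, 26861] that have all distinct digits: 24013, 24015, 24016, 24017, 24018, 24019, …, 26857, 26859.
954 qualify.

954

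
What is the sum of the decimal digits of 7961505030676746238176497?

119

7+9+6+1+5+0+5+0+3+0+6+7+6+7+4+6+2+3+8+1+7+6+4+9+7 = 119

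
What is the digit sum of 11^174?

11^174 = 15934088227281509102626398852762656220402305223648534165063052083160240661087066490039140880994442556936062906460349771912000854838230856267585175802652479276515653628881972998840841
Sum of its 182 digits: 784.

784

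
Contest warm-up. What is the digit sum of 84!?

84! = 3314240134565353266999387579130131288000666286242049487118846032383059131291716864129885722968716753156177920000000000000000000
Sum of its 127 digits: 477.

477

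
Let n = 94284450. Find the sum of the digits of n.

9+4+2+8+4+4+5+0 = 36

36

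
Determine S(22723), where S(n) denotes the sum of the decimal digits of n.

16

2+2+7+2+3 = 16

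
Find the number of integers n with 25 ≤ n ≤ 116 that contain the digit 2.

14

The integers in [25, 116] that contain the digit 2: 25, 26, 27, 28, 29, 32, …, 102, 112.
14 qualify.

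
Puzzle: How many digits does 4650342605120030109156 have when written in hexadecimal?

4650342605120030109156 in base 16 is FC1877C8C91C07EDE4, which has 18 digits.

18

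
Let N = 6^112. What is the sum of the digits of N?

333

6^112 = 1422132439414788843138790081612781183811912460851026370100108119569907426770445020430336
Sum of its 88 digits: 333.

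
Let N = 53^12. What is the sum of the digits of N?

91

53^12 = 491258904256726154641
Sum of its 21 digits: 91.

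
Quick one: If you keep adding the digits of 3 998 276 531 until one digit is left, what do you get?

8

3+9+9+8+2+7+6+5+3+1 = 53
5+3 = 8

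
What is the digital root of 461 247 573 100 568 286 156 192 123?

6

4+6+1+2+4+7+5+7+3+1+0+0+5+6+8+2+8+6+1+5+6+1+9+2+1+2+3 = 105
1+0+5 = 6
(Equivalently, 461 247 573 100 568 286 156 192 123 mod 9 = 6.)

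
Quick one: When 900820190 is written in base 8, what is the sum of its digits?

46

900820190 in base 8 is 6554266336.
Digit sum: 6+5+5+4+2+6+6+3+3+6 = 46.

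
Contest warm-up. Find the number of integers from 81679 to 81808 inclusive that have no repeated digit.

49

The integers in [81679, 81808] that have no repeated digit: 81679, 81690, 81692, 81693, 81694, 81695, …, 81795, 81796.
49 qualify.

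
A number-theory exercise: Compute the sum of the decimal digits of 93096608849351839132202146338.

126

9+3+0+9+6+6+0+8+8+4+9+3+5+1+8+3+9+1+3+2+2+0+2+1+4+6+3+3+8 = 126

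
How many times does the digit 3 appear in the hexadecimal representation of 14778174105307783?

14778174105307783 in base 16 is 3480ABC9F9CA87.
The digit 3 appears 1 time.

1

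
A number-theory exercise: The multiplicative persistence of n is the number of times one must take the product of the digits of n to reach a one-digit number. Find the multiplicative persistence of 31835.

2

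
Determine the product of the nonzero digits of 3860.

144

3×8×6 = 144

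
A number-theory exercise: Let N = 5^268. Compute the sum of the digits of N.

5^268 = 21084395886461046448697148102540038015419922764737015100155526050216288581939519184500750740899141178126336166860716952141101315788163932357551278752583190367886345484293997287750244140625
Sum of its 188 digits: 805.

805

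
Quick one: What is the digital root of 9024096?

3

9+0+2+4+0+9+6 = 30
3+0 = 3
(Equivalently, 9024096 mod 9 = 3.)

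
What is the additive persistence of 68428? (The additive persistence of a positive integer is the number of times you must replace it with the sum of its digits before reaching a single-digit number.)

3

68428 → 28 → 10 → 1 (3 steps)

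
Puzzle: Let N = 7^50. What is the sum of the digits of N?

184

7^50 = 1798465042647412146620280340569649349251249
Sum of its 43 digits: 184.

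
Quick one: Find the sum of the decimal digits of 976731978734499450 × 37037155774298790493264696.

201

976731978734499450 × 37037155774298790493264696 = 36175374446128749747280807954616835916417200
Sum of its 44 digits: 201.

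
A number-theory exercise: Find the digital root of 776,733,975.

9

7+7+6+7+3+3+9+7+5 = 54
5+4 = 9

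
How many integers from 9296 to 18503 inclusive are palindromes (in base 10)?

92

The integers in [9296, 18503] that are palindromes (in base 10): 9339, 9449, 9559, 9669, 9779, 9889, …, 18381, 18481.
92 qualify.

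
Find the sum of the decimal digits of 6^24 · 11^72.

396

6^24 · 11^72 = 4527967912934648663560991398736216251830541210431233437441716430164080207011889496753350639616
Sum of its 94 digits: 396.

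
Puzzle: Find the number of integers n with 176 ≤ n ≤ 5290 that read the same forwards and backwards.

125

The integers in [176, 5290] that read the same forwards and backwards: 181, 191, 202, 212, 222, 232, …, 5115, 5225.
125 qualify.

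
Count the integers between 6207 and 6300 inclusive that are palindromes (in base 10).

The integers in [6207, 6300] that are palindromes (in base 10): 6226.
1 qualifies.

1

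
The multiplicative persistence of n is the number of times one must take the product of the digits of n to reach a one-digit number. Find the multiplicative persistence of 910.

910 → 0 (1 step)

1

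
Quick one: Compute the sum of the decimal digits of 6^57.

6^57 = 226267027688376192080197927193400943822503936
Sum of its 45 digits: 198.

198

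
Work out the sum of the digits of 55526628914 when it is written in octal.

43

55526628914 in base 8 is 635551217062.
Digit sum: 6+3+5+5+5+1+2+1+7+0+6+2 = 43.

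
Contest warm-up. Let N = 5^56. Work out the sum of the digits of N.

196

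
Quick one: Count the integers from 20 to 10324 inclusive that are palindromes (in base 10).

The integers in [20, 10324] that are palindromes (in base 10): 22, 33, 44, 55, 66, 77, …, 10201, 10301.
192 qualify.

192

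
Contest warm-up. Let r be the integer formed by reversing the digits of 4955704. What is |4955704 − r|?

880110

Reverse of 4955704 is 4075594.
|4955704 − 4075594| = 880110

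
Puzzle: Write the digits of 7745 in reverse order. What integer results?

5477

Reversing 7745 gives 5477.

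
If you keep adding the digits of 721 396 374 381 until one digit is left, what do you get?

9

7+2+1+3+9+6+3+7+4+3+8+1 = 54
5+4 = 9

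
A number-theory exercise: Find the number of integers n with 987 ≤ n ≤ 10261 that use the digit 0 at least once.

2702

The integers in [987, 10261] that use the digit 0 at least once: 990, 1000, 1001, 1002, 1003, 1004, …, 10260, 10261.
2702 qualify.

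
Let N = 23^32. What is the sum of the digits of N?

169

23^32 = 37608910510519071039902074217516707306379521
Sum of its 44 digits: 169.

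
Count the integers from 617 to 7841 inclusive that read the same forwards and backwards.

The integers in [617, 7841] that read the same forwards and backwards: 626, 636, 646, 656, 666, 676, …, 7667, 7777.
106 qualify.

106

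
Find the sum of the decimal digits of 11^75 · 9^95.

11^75 · 9^95 = 5721234957899462555696418414611520394774742820578356954363148905546906100093370532816549876812222552809906510614730037076079526778938033000867306796203374811336206328699
Sum of its 169 digits: 747.

747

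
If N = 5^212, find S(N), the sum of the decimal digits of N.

5^212 = 15192908393215677995957187631299131446753545333791911946047647985326413169031697854452990290834261760148844212781060747374795028008520603179931640625
Sum of its 149 digits: 673.

673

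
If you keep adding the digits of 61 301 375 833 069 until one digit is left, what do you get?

1

6+1+3+0+1+3+7+5+8+3+3+0+6+9 = 55
5+5 = 10
1+0 = 1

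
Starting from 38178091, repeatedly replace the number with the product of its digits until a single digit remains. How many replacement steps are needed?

1

38178091 → 0 (1 step)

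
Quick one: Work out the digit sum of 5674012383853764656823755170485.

5+6+7+4+0+1+2+3+8+3+8+5+3+7+6+4+6+5+6+8+2+3+7+5+5+1+7+0+4+8+5 = 144

144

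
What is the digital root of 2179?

1

2+1+7+9 = 19
1+9 = 10
1+0 = 1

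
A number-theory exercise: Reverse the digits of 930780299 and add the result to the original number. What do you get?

1922867338

Reverse of 930780299 is 992087039.
930780299 + 992087039 = 1922867338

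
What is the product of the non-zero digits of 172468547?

376320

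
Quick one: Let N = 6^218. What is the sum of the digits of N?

6^218 = 43348351235336463895275242046862202520122376964468316076892363961220740005582924429347077108445282897743524425778182074855814924917756228248138900152047617802058822844416
Sum of its 170 digits: 729.

729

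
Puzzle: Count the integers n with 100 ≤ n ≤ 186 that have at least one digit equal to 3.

18

The integers in [100, 186] that have at least one digit equal to 3: 103, 113, 123, 130, 131, 132, …, 173, 183.
18 qualify.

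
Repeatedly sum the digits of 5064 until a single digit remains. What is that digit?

6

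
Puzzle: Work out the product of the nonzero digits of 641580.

960

6×4×1×5×8 = 960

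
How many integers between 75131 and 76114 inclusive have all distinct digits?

329

The integers in [75131, 76114] that have all distinct digits: 75132, 75134, 75136, 75138, 75139, 75140, …, 76108, 76109.
329 qualify.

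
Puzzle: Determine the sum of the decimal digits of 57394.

5+7+3+9+4 = 28

28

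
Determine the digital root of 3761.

3+7+6+1 = 17
1+7 = 8

8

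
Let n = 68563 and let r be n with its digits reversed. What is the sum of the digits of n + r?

Reversal of 68563 is 36586; 68563 + 36586 = 105149.
Digit sum of 105149: 1+0+5+1+4+9 = 20.

20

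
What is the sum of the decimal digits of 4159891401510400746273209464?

4+1+5+9+8+9+1+4+0+1+5+1+0+4+0+0+7+4+6+2+7+3+2+0+9+4+6+4 = 106

106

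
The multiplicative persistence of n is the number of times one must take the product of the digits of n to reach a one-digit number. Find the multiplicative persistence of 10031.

10031 → 0 (1 step)

1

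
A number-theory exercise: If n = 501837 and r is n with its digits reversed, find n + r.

Reverse of 501837 is 738105.
501837 + 738105 = 1239942

1239942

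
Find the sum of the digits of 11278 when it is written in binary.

6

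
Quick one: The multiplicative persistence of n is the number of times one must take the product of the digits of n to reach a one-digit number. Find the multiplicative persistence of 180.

180 → 0 (1 step)

1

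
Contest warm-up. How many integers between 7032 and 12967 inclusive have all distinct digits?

2156

The integers in [7032, 12967] that have all distinct digits: 7032, 7034, 7035, 7036, 7038, 7039, …, 12965, 12967.
2156 qualify.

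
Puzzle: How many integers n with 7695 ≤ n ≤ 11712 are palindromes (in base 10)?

41

The integers in [7695, 11712] that are palindromes (in base 10): 7777, 7887, 7997, 8008, 8118, 8228, …, 11611, 11711.
41 qualify.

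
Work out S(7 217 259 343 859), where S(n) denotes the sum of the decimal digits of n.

7+2+1+7+2+5+9+3+4+3+8+5+9 = 65

65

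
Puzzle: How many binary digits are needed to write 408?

9

408 in base 2 is 110011000, which has 9 digits.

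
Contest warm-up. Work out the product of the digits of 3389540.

3×3×8×9×5×4×0 = 0

0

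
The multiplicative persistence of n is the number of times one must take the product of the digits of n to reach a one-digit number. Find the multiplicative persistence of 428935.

2

428935 → 8640 → 0 (2 steps)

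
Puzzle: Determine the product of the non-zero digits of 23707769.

111132

2×3×7×7×7×6×9 = 111132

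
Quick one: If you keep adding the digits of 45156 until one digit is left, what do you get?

4+5+1+5+6 = 21
2+1 = 3
(Equivalently, 45156 mod 9 = 3.)

3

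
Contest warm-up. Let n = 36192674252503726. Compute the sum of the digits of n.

3+6+1+9+2+6+7+4+2+5+2+5+0+3+7+2+6 = 70

70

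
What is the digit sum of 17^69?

17^69 = 7961145753492658188015880378976844387030440651052782229932477774154576998240582422097
Sum of its 85 digits: 404.

404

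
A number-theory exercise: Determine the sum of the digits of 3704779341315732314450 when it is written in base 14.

3704779341315732314450 in base 14 is 8970739964040315BB4.
Digit sum: 8+9+7+0+7+3+9+9+6+4+0+4+0+3+1+5+11+11+4 = 101.

101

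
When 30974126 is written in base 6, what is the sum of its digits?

26

30974126 in base 6 is 3023514422.
Digit sum: 3+0+2+3+5+1+4+4+2+2 = 26.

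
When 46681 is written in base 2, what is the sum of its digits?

46681 in base 2 is 1011011001011001.
Digit sum: 1+0+1+1+0+1+1+0+0+1+0+1+1+0+0+1 = 9.

9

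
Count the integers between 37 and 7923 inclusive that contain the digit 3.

The integers in [37, 7923] that contain the digit 3: 37, 38, 39, 43, 53, 63, …, 7913, 7923.
2871 qualify.

2871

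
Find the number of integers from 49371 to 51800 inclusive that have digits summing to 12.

64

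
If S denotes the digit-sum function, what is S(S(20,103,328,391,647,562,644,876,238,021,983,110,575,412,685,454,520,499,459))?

First digit sum: 238.
2+3+8 = 13.

13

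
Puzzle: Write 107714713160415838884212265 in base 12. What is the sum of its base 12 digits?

97

107714713160415838884212265 in base 12 is 1431444373244717320053889.
Digit sum: 1+4+3+1+4+4+4+3+7+3+2+4+4+7+1+7+3+2+0+0+5+3+8+8+9 = 97.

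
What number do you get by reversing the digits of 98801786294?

Reversing 98801786294 gives 49268710889.

49268710889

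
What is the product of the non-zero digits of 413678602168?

4×1×3×6×7×8×6×2×1×6×8 = 2322432

2322432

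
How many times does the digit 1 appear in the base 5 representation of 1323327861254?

4

1323327861254 in base 5 is 133140133413030004.
The digit 1 appears 4 times.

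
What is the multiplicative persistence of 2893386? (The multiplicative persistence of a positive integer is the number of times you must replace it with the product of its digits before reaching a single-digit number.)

2893386 → 62208 → 0 (2 steps)

2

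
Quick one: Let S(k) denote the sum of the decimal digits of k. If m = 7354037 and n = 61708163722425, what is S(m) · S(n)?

1566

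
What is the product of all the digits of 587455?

5×8×7×4×5×5 = 28000

28000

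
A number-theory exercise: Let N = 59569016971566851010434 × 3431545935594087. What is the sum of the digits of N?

141

59569016971566851010434 × 3431545935594087 = 204413818076115416751192671102025703758
Sum of its 39 digits: 141.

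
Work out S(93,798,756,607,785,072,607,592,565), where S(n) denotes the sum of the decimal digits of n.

9+3+7+9+8+7+5+6+6+0+7+7+8+5+0+7+2+6+0+7+5+9+2+5+6+5 = 141

141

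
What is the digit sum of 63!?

333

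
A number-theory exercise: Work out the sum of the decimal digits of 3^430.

900

3^430 = 14525782246983536034855161109683669991596791359872003040559706366419642084429701840751350156979879812492031968558443634536059520162376755326522152623614004701935006338791410425475271334803677037795227206649
Sum of its 206 digits: 900.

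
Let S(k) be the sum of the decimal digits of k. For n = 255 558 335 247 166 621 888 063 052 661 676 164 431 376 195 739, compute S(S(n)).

10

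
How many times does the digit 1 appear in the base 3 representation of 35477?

3

35477 in base 3 is 1210122222.
The digit 1 appears 3 times.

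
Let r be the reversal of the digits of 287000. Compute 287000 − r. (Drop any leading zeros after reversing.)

286218

Reverse of 287000 is 782.
287000 − 782 = 286218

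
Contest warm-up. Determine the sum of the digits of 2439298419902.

62

2+4+3+9+2+9+8+4+1+9+9+0+2 = 62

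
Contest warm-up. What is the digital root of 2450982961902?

3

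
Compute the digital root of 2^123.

The digital root of n equals n mod 9 (or 9 when 9 | n), so we need 2^123 mod 9.
2^123 ≡ 8 (mod 9), so the digital root is 8.

8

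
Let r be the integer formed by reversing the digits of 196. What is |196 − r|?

Reverse of 196 is 691.
|196 − 691| = 495

495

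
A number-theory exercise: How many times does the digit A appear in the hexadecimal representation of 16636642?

1

16636642 in base 16 is FDDAE2.
The digit A appears 1 time.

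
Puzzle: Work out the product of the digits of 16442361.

3456

1×6×4×4×2×3×6×1 = 3456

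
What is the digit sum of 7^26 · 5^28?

196

7^26 · 5^28 = 349710894288411524357236921787261962890625
Sum of its 42 digits: 196.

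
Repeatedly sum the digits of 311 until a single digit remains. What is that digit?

3+1+1 = 5
(Equivalently, 311 mod 9 = 5.)

5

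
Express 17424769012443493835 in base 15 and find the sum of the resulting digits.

141

17424769012443493835 in base 15 is 29BD3B049D2DBE9C5.
Digit sum: 2+9+11+13+3+11+0+4+9+13+2+13+11+14+9+12+5 = 141.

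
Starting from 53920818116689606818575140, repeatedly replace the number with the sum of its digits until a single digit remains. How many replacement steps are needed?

53920818116689606818575140 → 118 → 10 → 1 (3 steps)

3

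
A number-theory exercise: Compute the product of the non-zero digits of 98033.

9×8×3×3 = 648

648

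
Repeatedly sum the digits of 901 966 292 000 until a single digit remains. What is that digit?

8

9+0+1+9+6+6+2+9+2+0+0+0 = 44
4+4 = 8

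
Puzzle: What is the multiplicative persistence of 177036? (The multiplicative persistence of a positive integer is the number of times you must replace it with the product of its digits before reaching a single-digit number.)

1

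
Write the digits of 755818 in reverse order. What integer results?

818557

Reversing 755818 gives 818557.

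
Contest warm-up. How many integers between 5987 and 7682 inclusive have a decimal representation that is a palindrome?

18

The integers in [5987, 7682] that have a decimal representation that is a palindrome: 5995, 6006, 6116, 6226, 6336, 6446, …, 7557, 7667.
18 qualify.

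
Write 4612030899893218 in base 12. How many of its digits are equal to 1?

4612030899893218 in base 12 is 37132A5A091816A.
The digit 1 appears 3 times.

3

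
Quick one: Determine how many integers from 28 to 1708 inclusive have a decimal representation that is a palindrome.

The integers in [28, 1708] that have a decimal representation that is a palindrome: 33, 44, 55, 66, 77, 88, …, 1551, 1661.
104 qualify.

104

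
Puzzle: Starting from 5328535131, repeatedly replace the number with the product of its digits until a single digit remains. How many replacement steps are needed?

5328535131 → 54000 → 0 (2 steps)

2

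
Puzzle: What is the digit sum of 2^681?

2^681 = 10032913020226237310869197622070557910061530690809581488606035047662224110216294903018315384440590765432325303757053790498770584583633048750167493382743608188543746320969475933440520778435368952314936164352
Sum of its 206 digits: 854.

854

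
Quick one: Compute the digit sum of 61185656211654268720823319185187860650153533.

6+1+1+8+5+6+5+6+2+1+1+6+5+4+2+6+8+7+2+0+8+2+3+3+1+9+1+8+5+1+8+7+8+6+0+6+5+0+1+5+3+5+3+3 = 183

183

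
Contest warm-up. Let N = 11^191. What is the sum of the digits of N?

860

11^191 = 8053837546325018293723550052892654863333998531903301022496056109939220217281695163570369749111319262992031236386914846513207009208375994045749979040709797657350735502666660655934665340981970131701411
Sum of its 199 digits: 860.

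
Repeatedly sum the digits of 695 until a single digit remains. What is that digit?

2

6+9+5 = 20
2+0 = 2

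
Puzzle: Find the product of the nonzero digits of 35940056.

16200

3×5×9×4×5×6 = 16200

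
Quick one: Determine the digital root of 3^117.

9

The digital root of n equals n mod 9 (or 9 when 9 | n), so we need 3^117 mod 9.
3^117 ≡ 0 (mod 9), so the digital root is 9.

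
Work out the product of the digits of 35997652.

510300

3×5×9×9×7×6×5×2 = 510300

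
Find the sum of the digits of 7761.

21

7+7+6+1 = 21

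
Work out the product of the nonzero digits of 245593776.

2×4×5×5×9×3×7×7×6 = 1587600

1587600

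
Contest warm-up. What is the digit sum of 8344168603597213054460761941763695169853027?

194

8+3+4+4+1+6+8+6+0+3+5+9+7+2+1+3+0+5+4+4+6+0+7+6+1+9+4+1+7+6+3+6+9+5+1+6+9+8+5+3+0+2+7 = 194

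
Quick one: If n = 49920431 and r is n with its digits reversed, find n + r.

Reverse of 49920431 is 13402994.
49920431 + 13402994 = 63323425

63323425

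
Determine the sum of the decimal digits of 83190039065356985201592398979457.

160

8+3+1+9+0+0+3+9+0+6+5+3+5+6+9+8+5+2+0+1+5+9+2+3+9+8+9+7+9+4+5+7 = 160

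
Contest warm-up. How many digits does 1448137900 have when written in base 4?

1448137900 in base 4 is 1112110031102230, which has 16 digits.

16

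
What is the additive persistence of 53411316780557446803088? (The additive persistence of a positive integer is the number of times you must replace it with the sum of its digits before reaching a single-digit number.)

53411316780557446803088 → 97 → 16 → 7 (3 steps)

3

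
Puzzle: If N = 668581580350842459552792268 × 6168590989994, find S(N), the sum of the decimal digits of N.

668581580350842459552792268 × 6168590989994 = 4124206312628156345424688758969148566392
Sum of its 40 digits: 185.

185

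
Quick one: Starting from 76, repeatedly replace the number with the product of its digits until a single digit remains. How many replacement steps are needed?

2

76 → 42 → 8 (2 steps)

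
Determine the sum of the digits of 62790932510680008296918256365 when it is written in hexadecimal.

170

62790932510680008296918256365 in base 16 is CAE371280603F24673D98AED.
Digit sum: 12+10+14+3+7+1+2+8+0+6+0+3+15+2+4+6+7+3+13+9+8+10+14+13 = 170.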